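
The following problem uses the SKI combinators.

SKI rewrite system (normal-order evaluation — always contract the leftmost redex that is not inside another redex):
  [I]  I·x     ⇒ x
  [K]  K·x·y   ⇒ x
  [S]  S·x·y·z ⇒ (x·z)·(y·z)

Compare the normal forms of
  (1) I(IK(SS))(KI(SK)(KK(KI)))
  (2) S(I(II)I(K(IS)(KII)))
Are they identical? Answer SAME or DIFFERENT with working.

Answer: SAME — A ⇓ SS, B ⇓ SS

Working:
Term A:
  start: I(IK(SS))(KI(SK)(KK(KI)))
  step 1: IK(SS)(KI(SK)(KK(KI)))
  step 2: K(SS)(KI(SK)(KK(KI)))
  step 3: SS

Term B:
  start: S(I(II)I(K(IS)(KII)))
  step 1: S(III(K(IS)(KII)))
  step 2: S(II(K(IS)(KII)))
  step 3: S(I(K(IS)(KII)))
  step 4: S(K(IS)(KII))
  step 5: S(IS)
  step 6: SS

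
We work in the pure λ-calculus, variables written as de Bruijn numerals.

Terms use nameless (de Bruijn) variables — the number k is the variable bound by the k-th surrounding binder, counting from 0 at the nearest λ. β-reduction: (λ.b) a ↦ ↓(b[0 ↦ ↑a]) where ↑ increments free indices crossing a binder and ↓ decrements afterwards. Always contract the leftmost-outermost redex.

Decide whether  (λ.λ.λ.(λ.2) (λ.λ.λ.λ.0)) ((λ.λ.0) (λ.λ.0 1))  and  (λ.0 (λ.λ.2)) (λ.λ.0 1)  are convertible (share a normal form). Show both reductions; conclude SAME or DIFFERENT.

Term A:
  start: (λ.λ.λ.(λ.2) (λ.λ.λ.λ.0)) ((λ.λ.0) (λ.λ.0 1))
  →1  λ.λ.(λ.2) (λ.λ.λ.λ.0)
  →2  λ.λ.1

Term B:
  start: (λ.0 (λ.λ.2)) (λ.λ.0 1)
  →1  (λ.λ.0 1) (λ.λ.λ.λ.0 1)
  →2  λ.0 (λ.λ.λ.λ.0 1)

Answer: DIFFERENT — A ⇓ λ.λ.1, B ⇓ λ.0 (λ.λ.λ.λ.0 1)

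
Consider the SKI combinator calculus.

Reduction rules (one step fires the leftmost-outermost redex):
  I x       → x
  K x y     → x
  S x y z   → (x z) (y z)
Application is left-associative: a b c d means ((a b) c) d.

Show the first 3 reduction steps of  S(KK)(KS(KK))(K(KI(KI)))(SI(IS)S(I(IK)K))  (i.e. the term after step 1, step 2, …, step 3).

Answer: after 3 steps: KS(KK)(K(KI(KI)))

Working:
  start: S(KK)(KS(KK))(K(KI(KI)))(SI(IS)S(I(IK)K))
  →1  KK(K(KI(KI)))(KS(KK)(K(KI(KI))))(SI(IS)S(I(IK)K))
  →2  K(KS(KK)(K(KI(KI))))(SI(IS)S(I(IK)K))
  →3  KS(KK)(K(KI(KI)))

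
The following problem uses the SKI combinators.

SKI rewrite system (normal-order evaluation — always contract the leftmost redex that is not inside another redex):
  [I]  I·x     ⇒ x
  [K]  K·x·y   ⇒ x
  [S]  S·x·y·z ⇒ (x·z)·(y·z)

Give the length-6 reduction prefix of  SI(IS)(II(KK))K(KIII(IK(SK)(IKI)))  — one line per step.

  start: SI(IS)(II(KK))K(KIII(IK(SK)(IKI)))
  step 1: I(II(KK))(IS(II(KK)))K(KIII(IK(SK)(IKI)))
  step 2: II(KK)(IS(II(KK)))K(KIII(IK(SK)(IKI)))
  step 3: I(KK)(IS(II(KK)))K(KIII(IK(SK)(IKI)))
  step 4: KK(IS(II(KK)))K(KIII(IK(SK)(IKI)))
  step 5: KK(KIII(IK(SK)(IKI)))
  step 6: K

Answer: after 6 steps: K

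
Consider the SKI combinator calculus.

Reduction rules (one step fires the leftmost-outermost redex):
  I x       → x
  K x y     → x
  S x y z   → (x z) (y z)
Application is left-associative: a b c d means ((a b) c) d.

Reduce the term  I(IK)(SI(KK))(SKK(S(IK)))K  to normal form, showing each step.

  start: I(IK)(SI(KK))(SKK(S(IK)))K
  step 1: IK(SI(KK))(SKK(S(IK)))K
  step 2: K(SI(KK))(SKK(S(IK)))K
  step 3: SI(KK)K
  step 4: IK(KKK)
  step 5: K(KKK)
  step 6: KK

Answer: normal form = KK  (in 6 steps)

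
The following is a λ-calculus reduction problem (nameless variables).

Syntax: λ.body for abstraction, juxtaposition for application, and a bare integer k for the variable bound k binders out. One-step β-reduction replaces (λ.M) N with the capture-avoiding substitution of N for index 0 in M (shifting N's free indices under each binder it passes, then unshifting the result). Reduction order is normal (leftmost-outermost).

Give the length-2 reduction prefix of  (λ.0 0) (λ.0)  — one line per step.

  start: (λ.0 0) (λ.0)
  [1] (λ.0) (λ.0)
  [2] λ.0

Answer: after 2 steps: λ.0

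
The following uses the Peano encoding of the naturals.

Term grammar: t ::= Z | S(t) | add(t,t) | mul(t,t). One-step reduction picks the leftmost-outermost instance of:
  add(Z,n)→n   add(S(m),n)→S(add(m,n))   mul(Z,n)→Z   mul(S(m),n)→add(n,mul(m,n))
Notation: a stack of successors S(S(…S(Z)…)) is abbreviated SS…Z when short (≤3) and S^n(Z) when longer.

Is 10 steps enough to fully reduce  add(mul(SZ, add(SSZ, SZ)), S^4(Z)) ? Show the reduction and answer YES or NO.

Answer: NO — after 10 steps the term is S(S(S(add(add(Z, mul(Z, add(SSZ, SZ))), S^4(Z))))), not yet normal

Derivation:
  start: add(mul(SZ, add(SSZ, SZ)), S^4(Z))
  step 1: add(add(add(SSZ, SZ), mul(Z, add(SSZ, SZ))), S^4(Z))
  step 2: add(add(S(add(SZ, SZ)), mul(Z, add(SSZ, SZ))), S^4(Z))
  step 3: add(S(add(add(SZ, SZ), mul(Z, add(SSZ, SZ)))), S^4(Z))
  step 4: S(add(add(add(SZ, SZ), mul(Z, add(SSZ, SZ))), S^4(Z)))
  step 5: S(add(add(S(add(Z, SZ)), mul(Z, add(SSZ, SZ))), S^4(Z)))
  step 6: S(add(S(add(add(Z, SZ), mul(Z, add(SSZ, SZ)))), S^4(Z)))
  step 7: S(S(add(add(add(Z, SZ), mul(Z, add(SSZ, SZ))), S^4(Z))))
  step 8: S(S(add(add(SZ, mul(Z, add(SSZ, SZ))), S^4(Z))))
  step 9: S(S(add(S(add(Z, mul(Z, add(SSZ, SZ)))), S^4(Z))))
  step 10: S(S(S(add(add(Z, mul(Z, add(SSZ, SZ))), S^4(Z)))))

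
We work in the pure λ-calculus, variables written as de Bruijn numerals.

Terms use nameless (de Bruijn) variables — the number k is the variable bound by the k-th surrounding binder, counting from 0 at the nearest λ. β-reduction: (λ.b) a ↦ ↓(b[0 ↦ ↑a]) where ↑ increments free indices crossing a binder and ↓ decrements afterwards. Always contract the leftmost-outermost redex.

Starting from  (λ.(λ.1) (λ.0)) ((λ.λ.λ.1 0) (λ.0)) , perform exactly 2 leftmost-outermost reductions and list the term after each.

Answer: after 2 steps: (λ.λ.λ.1 0) (λ.0)

Reduction:
  start: (λ.(λ.1) (λ.0)) ((λ.λ.λ.1 0) (λ.0))
  →1  (λ.(λ.λ.λ.1 0) (λ.0)) (λ.0)
  →2  (λ.λ.λ.1 0) (λ.0)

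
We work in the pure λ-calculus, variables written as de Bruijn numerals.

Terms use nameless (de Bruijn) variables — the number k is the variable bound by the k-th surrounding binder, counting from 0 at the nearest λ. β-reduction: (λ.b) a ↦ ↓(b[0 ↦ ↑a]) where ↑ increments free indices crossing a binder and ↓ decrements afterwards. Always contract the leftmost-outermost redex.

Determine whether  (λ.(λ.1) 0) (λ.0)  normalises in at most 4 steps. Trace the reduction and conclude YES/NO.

  start: (λ.(λ.1) 0) (λ.0)
  [1] (λ.λ.0) (λ.0)
  [2] λ.0

Answer: YES — reaches normal form λ.0 in 2 ≤ 4 steps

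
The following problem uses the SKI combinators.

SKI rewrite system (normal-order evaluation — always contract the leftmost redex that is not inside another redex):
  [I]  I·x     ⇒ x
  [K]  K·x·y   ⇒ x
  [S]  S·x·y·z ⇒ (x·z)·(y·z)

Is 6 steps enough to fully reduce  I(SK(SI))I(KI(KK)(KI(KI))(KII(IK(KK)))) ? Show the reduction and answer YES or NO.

  start: I(SK(SI))I(KI(KK)(KI(KI))(KII(IK(KK))))
  [1] SK(SI)I(KI(KK)(KI(KI))(KII(IK(KK))))
  [2] KI(SII)(KI(KK)(KI(KI))(KII(IK(KK))))
  [3] I(KI(KK)(KI(KI))(KII(IK(KK))))
  [4] KI(KK)(KI(KI))(KII(IK(KK)))
  [5] I(KI(KI))(KII(IK(KK)))
  [6] KI(KI)(KII(IK(KK)))

Answer: NO — after 6 steps the term is KI(KI)(KII(IK(KK))), not yet normal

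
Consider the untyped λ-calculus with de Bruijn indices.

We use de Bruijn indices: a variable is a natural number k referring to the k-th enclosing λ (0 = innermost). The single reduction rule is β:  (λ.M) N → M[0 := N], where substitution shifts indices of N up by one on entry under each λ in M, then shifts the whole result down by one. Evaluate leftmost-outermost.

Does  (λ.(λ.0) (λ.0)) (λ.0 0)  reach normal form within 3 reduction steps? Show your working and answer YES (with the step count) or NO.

Answer: YES — reaches normal form λ.0 in 2 ≤ 3 steps

Reduction:
  start: (λ.(λ.0) (λ.0)) (λ.0 0)
  →1  (λ.0) (λ.0)
  →2  λ.0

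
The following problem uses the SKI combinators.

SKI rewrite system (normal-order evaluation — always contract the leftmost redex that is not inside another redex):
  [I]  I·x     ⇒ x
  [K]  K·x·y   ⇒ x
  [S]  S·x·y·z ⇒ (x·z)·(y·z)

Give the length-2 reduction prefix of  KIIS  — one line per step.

  start: KIIS
  [1] IS
  [2] S

Answer: after 2 steps: S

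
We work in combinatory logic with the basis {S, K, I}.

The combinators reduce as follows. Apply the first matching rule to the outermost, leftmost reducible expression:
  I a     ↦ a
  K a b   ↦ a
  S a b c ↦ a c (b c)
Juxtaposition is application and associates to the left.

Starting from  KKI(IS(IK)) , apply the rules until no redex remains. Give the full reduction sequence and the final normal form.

  start: KKI(IS(IK))
  step 1: K(IS(IK))
  step 2: K(S(IK))
  step 3: K(SK)

Answer: normal form = K(SK)  (in 3 steps)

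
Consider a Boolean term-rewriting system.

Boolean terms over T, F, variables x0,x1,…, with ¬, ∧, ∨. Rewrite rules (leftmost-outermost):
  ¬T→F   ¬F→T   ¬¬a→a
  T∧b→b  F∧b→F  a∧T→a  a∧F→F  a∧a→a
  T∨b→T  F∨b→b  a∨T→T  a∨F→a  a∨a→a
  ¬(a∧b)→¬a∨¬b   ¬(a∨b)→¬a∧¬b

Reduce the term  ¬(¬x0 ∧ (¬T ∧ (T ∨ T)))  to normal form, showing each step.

  start: ¬(¬x0 ∧ (¬T ∧ (T ∨ T)))
  [1] ¬¬x0 ∨ ¬(¬T ∧ (T ∨ T))
  [2] x0 ∨ ¬(¬T ∧ (T ∨ T))
  [3] x0 ∨ (¬¬T ∨ ¬(T ∨ T))
  [4] x0 ∨ (T ∨ ¬(T ∨ T))
  [5] x0 ∨ T
  [6] T

Answer: normal form = T  (in 6 steps)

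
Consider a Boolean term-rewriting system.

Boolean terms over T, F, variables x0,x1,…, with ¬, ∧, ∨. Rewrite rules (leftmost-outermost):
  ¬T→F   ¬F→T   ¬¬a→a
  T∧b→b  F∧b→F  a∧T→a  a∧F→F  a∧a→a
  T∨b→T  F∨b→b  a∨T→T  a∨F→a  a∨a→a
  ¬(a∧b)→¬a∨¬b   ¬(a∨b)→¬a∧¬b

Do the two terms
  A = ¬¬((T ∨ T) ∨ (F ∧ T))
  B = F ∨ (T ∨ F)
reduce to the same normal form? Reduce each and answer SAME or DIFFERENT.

Term A:
  start: ¬¬((T ∨ T) ∨ (F ∧ T))
  [1] (T ∨ T) ∨ (F ∧ T)
  [2] T ∨ (F ∧ T)
  [3] T

Term B:
  start: F ∨ (T ∨ F)
  [1] T ∨ F
  [2] T

Answer: SAME — A ⇓ T, B ⇓ T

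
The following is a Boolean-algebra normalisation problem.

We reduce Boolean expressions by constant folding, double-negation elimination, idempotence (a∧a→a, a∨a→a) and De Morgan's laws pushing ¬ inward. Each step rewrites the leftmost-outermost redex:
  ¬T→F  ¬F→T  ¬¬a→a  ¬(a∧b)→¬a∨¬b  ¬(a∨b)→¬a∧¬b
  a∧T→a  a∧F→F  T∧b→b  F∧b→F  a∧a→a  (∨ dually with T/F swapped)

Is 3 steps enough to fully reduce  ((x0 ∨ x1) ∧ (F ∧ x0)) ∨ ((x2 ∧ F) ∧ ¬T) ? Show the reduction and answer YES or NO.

  start: ((x0 ∨ x1) ∧ (F ∧ x0)) ∨ ((x2 ∧ F) ∧ ¬T)
  →1  ((x0 ∨ x1) ∧ F) ∨ ((x2 ∧ F) ∧ ¬T)
  →2  F ∨ ((x2 ∧ F) ∧ ¬T)
  →3  (x2 ∧ F) ∧ ¬T

Answer: NO — after 3 steps the term is (x2 ∧ F) ∧ ¬T, not yet normal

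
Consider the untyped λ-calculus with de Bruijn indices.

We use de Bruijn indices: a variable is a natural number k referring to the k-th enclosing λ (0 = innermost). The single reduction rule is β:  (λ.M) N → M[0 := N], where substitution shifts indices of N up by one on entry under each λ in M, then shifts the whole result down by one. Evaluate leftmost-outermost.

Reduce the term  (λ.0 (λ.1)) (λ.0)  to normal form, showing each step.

  start: (λ.0 (λ.1)) (λ.0)
  step 1: (λ.0) (λ.λ.0)
  step 2: λ.λ.0

Answer: normal form = λ.λ.0  (in 2 steps)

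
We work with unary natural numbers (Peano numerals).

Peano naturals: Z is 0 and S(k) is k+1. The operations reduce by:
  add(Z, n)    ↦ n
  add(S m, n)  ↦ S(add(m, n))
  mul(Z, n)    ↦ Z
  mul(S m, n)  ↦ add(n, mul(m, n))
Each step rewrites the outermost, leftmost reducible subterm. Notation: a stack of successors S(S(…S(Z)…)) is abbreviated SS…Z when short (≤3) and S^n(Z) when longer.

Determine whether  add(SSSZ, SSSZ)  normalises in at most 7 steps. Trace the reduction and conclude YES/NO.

  start: add(SSSZ, SSSZ)
  [1] S(add(SSZ, SSSZ))
  [2] S(S(add(SZ, SSSZ)))
  [3] S(S(S(add(Z, SSSZ))))
  [4] S^6(Z)

Answer: YES — reaches normal form S^6(Z) in 4 ≤ 7 steps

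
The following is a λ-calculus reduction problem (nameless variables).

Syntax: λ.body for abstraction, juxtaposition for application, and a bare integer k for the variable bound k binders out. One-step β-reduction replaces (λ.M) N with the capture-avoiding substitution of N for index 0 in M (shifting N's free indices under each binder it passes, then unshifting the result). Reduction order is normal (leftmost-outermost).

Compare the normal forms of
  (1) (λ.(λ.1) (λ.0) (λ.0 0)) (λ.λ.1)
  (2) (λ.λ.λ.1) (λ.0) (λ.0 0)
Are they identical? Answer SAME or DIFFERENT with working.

Answer: SAME — A ⇓ λ.λ.0 0, B ⇓ λ.λ.0 0

Derivation:
Term A:
  start: (λ.(λ.1) (λ.0) (λ.0 0)) (λ.λ.1)
  [1] (λ.λ.λ.1) (λ.0) (λ.0 0)
  [2] (λ.λ.1) (λ.0 0)
  [3] λ.λ.0 0

Term B:
  start: (λ.λ.λ.1) (λ.0) (λ.0 0)
  [1] (λ.λ.1) (λ.0 0)
  [2] λ.λ.0 0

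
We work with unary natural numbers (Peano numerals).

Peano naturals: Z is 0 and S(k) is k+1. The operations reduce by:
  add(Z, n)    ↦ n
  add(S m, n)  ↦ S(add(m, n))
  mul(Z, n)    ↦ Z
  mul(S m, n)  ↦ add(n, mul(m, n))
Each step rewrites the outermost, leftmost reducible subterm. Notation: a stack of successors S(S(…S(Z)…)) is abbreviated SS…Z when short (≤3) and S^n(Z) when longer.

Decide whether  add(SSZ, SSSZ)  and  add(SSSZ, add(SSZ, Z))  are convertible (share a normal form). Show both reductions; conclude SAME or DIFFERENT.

Answer: SAME — A ⇓ S^5(Z), B ⇓ S^5(Z)

Reduction:
Term A:
  start: add(SSZ, SSSZ)
  →1  S(add(SZ, SSSZ))
  →2  S(S(add(Z, SSSZ)))
  →3  S^5(Z)

Term B:
  start: add(SSSZ, add(SSZ, Z))
  →1  S(add(SSZ, add(SSZ, Z)))
  →2  S(S(add(SZ, add(SSZ, Z))))
  →3  S(S(S(add(Z, add(SSZ, Z)))))
  →4  S(S(S(add(SSZ, Z))))
  →5  S(S(S(S(add(SZ, Z)))))
  →6  S(S(S(S(S(add(Z, Z))))))
  →7  S^5(Z)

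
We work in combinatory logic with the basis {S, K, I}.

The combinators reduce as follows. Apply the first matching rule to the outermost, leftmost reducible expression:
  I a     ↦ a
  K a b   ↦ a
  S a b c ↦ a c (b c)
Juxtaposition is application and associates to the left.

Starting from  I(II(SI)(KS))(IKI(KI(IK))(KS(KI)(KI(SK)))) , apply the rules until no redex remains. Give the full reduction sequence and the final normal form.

Answer: normal form = SIS  (in 11 steps)

Derivation:
  start: I(II(SI)(KS))(IKI(KI(IK))(KS(KI)(KI(SK))))
  step 1: II(SI)(KS)(IKI(KI(IK))(KS(KI)(KI(SK))))
  step 2: I(SI)(KS)(IKI(KI(IK))(KS(KI)(KI(SK))))
  step 3: SI(KS)(IKI(KI(IK))(KS(KI)(KI(SK))))
  step 4: I(IKI(KI(IK))(KS(KI)(KI(SK))))(KS(IKI(KI(IK))(KS(KI)(KI(SK)))))
  step 5: IKI(KI(IK))(KS(KI)(KI(SK)))(KS(IKI(KI(IK))(KS(KI)(KI(SK)))))
  step 6: KI(KI(IK))(KS(KI)(KI(SK)))(KS(IKI(KI(IK))(KS(KI)(KI(SK)))))
  step 7: I(KS(KI)(KI(SK)))(KS(IKI(KI(IK))(KS(KI)(KI(SK)))))
  step 8: KS(KI)(KI(SK))(KS(IKI(KI(IK))(KS(KI)(KI(SK)))))
  step 9: S(KI(SK))(KS(IKI(KI(IK))(KS(KI)(KI(SK)))))
  step 10: SI(KS(IKI(KI(IK))(KS(KI)(KI(SK)))))
  step 11: SIS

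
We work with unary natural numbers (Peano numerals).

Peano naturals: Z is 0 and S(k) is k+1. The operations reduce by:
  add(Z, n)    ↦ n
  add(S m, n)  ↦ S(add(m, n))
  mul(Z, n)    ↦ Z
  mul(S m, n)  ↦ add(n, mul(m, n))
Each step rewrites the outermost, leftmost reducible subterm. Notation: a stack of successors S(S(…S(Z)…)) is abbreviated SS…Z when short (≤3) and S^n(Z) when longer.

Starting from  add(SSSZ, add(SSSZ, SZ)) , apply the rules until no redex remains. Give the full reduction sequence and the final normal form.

Answer: normal form = S^7(Z)  (in 8 steps)

Reduction:
  start: add(SSSZ, add(SSSZ, SZ))
  →1  S(add(SSZ, add(SSSZ, SZ)))
  →2  S(S(add(SZ, add(SSSZ, SZ))))
  →3  S(S(S(add(Z, add(SSSZ, SZ)))))
  →4  S(S(S(add(SSSZ, SZ))))
  →5  S(S(S(S(add(SSZ, SZ)))))
  →6  S(S(S(S(S(add(SZ, SZ))))))
  →7  S(S(S(S(S(S(add(Z, SZ)))))))
  →8  S^7(Z)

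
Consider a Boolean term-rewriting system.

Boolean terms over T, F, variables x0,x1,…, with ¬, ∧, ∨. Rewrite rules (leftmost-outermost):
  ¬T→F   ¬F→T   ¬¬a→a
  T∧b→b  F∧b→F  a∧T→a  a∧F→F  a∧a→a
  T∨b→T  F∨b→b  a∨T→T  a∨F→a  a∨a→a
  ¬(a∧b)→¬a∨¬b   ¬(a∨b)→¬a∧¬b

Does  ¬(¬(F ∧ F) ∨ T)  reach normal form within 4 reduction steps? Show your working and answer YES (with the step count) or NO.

  start: ¬(¬(F ∧ F) ∨ T)
  →1  ¬¬(F ∧ F) ∧ ¬T
  →2  (F ∧ F) ∧ ¬T
  →3  F ∧ ¬T
  →4  F

Answer: YES — reaches normal form F in 4 ≤ 4 steps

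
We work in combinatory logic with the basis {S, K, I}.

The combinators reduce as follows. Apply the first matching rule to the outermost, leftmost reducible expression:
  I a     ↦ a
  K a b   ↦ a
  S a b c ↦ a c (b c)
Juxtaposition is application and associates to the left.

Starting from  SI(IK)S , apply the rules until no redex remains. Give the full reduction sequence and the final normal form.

  start: SI(IK)S
  →1  IS(IKS)
  →2  S(IKS)
  →3  S(KS)

Answer: normal form = S(KS)  (in 3 steps)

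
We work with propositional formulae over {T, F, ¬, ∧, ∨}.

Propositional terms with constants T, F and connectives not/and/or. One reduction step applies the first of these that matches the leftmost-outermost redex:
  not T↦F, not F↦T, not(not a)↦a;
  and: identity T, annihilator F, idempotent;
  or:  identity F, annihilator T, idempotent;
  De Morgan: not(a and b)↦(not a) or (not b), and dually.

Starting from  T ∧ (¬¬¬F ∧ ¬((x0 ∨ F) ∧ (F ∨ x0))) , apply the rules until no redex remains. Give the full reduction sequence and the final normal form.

  start: T ∧ (¬¬¬F ∧ ¬((x0 ∨ F) ∧ (F ∨ x0)))
  step 1: ¬¬¬F ∧ ¬((x0 ∨ F) ∧ (F ∨ x0))
  step 2: ¬F ∧ ¬((x0 ∨ F) ∧ (F ∨ x0))
  step 3: T ∧ ¬((x0 ∨ F) ∧ (F ∨ x0))
  step 4: ¬((x0 ∨ F) ∧ (F ∨ x0))
  step 5: ¬(x0 ∨ F) ∨ ¬(F ∨ x0)
  step 6: (¬x0 ∧ ¬F) ∨ ¬(F ∨ x0)
  step 7: (¬x0 ∧ T) ∨ ¬(F ∨ x0)
  step 8: ¬x0 ∨ ¬(F ∨ x0)
  step 9: ¬x0 ∨ (¬F ∧ ¬x0)
  step 10: ¬x0 ∨ (T ∧ ¬x0)
  step 11: ¬x0 ∨ ¬x0
  step 12: ¬x0

Answer: normal form = ¬x0  (in 12 steps)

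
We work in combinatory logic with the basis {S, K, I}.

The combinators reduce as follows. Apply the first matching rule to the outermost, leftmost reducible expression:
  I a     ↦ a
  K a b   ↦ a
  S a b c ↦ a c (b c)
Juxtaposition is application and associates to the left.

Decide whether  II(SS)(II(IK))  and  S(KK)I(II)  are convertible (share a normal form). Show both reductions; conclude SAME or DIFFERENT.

Term A:
  start: II(SS)(II(IK))
  step 1: I(SS)(II(IK))
  step 2: SS(II(IK))
  step 3: SS(I(IK))
  step 4: SS(IK)
  step 5: SSK

Term B:
  start: S(KK)I(II)
  step 1: KK(II)(I(II))
  step 2: K(I(II))
  step 3: K(II)
  step 4: KI

Answer: DIFFERENT — A ⇓ SSK, B ⇓ KI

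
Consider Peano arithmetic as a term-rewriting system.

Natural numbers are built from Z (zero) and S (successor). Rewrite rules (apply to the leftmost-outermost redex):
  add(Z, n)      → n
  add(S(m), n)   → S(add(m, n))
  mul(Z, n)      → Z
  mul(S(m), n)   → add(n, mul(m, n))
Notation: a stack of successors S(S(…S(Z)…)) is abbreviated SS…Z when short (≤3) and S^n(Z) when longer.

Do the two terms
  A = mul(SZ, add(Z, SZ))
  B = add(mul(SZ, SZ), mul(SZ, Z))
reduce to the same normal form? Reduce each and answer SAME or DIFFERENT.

Term A:
  start: mul(SZ, add(Z, SZ))
  [1] add(add(Z, SZ), mul(Z, add(Z, SZ)))
  [2] add(SZ, mul(Z, add(Z, SZ)))
  [3] S(add(Z, mul(Z, add(Z, SZ))))
  [4] S(mul(Z, add(Z, SZ)))
  [5] SZ

Term B:
  start: add(mul(SZ, SZ), mul(SZ, Z))
  [1] add(add(SZ, mul(Z, SZ)), mul(SZ, Z))
  [2] add(S(add(Z, mul(Z, SZ))), mul(SZ, Z))
  [3] S(add(add(Z, mul(Z, SZ)), mul(SZ, Z)))
  [4] S(add(mul(Z, SZ), mul(SZ, Z)))
  [5] S(add(Z, mul(SZ, Z)))
  [6] S(mul(SZ, Z))
  [7] S(add(Z, mul(Z, Z)))
  [8] S(mul(Z, Z))
  [9] SZ

Answer: SAME — A ⇓ SZ, B ⇓ SZ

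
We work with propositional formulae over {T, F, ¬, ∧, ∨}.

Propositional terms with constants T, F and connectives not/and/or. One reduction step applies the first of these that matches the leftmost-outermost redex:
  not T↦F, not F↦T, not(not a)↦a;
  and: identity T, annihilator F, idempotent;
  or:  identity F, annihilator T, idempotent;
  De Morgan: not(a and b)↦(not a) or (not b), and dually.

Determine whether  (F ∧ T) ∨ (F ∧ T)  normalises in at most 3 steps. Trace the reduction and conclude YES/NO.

Answer: YES — reaches normal form F in 2 ≤ 3 steps

Derivation:
  start: (F ∧ T) ∨ (F ∧ T)
  [1] F ∧ T
  [2] F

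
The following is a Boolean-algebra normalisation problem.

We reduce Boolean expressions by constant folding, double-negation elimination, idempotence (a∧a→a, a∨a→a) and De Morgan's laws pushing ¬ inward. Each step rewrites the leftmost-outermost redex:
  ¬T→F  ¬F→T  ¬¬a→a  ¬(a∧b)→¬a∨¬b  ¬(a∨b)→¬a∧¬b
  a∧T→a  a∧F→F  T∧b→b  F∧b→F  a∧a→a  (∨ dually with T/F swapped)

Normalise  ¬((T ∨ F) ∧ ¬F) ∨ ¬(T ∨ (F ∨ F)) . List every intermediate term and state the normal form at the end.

  start: ¬((T ∨ F) ∧ ¬F) ∨ ¬(T ∨ (F ∨ F))
  →1  (¬(T ∨ F) ∨ ¬¬F) ∨ ¬(T ∨ (F ∨ F))
  →2  ((¬T ∧ ¬F) ∨ ¬¬F) ∨ ¬(T ∨ (F ∨ F))
  →3  ((F ∧ ¬F) ∨ ¬¬F) ∨ ¬(T ∨ (F ∨ F))
  →4  (F ∨ ¬¬F) ∨ ¬(T ∨ (F ∨ F))
  →5  ¬¬F ∨ ¬(T ∨ (F ∨ F))
  →6  F ∨ ¬(T ∨ (F ∨ F))
  →7  ¬(T ∨ (F ∨ F))
  →8  ¬T ∧ ¬(F ∨ F)
  →9  F ∧ ¬(F ∨ F)
  →10  F

Answer: normal form = F  (in 10 steps)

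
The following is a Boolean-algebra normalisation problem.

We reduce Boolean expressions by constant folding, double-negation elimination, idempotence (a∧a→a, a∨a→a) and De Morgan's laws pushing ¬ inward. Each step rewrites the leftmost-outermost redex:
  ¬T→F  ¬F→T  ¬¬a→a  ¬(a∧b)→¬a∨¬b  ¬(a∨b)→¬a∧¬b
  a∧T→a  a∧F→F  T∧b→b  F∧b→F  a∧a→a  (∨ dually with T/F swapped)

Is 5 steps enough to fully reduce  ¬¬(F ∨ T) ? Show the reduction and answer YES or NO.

  start: ¬¬(F ∨ T)
  [1] F ∨ T
  [2] T

Answer: YES — reaches normal form T in 2 ≤ 5 steps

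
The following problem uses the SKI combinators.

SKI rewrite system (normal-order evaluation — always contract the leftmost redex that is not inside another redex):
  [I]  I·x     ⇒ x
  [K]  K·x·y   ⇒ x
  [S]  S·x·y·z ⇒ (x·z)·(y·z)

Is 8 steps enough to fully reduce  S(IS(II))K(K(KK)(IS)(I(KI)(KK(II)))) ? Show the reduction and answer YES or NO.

  start: S(IS(II))K(K(KK)(IS)(I(KI)(KK(II))))
  [1] IS(II)(K(KK)(IS)(I(KI)(KK(II))))(K(K(KK)(IS)(I(KI)(KK(II)))))
  [2] S(II)(K(KK)(IS)(I(KI)(KK(II))))(K(K(KK)(IS)(I(KI)(KK(II)))))
  [3] II(K(K(KK)(IS)(I(KI)(KK(II)))))(K(KK)(IS)(I(KI)(KK(II)))(K(K(KK)(IS)(I(KI)(KK(II))))))
  [4] I(K(K(KK)(IS)(I(KI)(KK(II)))))(K(KK)(IS)(I(KI)(KK(II)))(K(K(KK)(IS)(I(KI)(KK(II))))))
  [5] K(K(KK)(IS)(I(KI)(KK(II))))(K(KK)(IS)(I(KI)(KK(II)))(K(K(KK)(IS)(I(KI)(KK(II))))))
  [6] K(KK)(IS)(I(KI)(KK(II)))
  [7] KK(I(KI)(KK(II)))
  [8] K

Answer: YES — reaches normal form K in 8 ≤ 8 steps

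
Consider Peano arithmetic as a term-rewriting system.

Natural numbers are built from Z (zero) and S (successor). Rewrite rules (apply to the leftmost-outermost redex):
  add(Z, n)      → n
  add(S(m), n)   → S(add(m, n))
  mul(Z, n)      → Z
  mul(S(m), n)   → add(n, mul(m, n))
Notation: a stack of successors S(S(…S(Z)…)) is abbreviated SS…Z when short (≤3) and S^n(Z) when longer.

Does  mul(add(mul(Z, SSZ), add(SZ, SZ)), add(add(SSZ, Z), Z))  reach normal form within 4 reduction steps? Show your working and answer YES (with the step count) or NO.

  start: mul(add(mul(Z, SSZ), add(SZ, SZ)), add(add(SSZ, Z), Z))
  step 1: mul(add(Z, add(SZ, SZ)), add(add(SSZ, Z), Z))
  step 2: mul(add(SZ, SZ), add(add(SSZ, Z), Z))
  step 3: mul(S(add(Z, SZ)), add(add(SSZ, Z), Z))
  step 4: add(add(add(SSZ, Z), Z), mul(add(Z, SZ), add(add(SSZ, Z), Z)))

Answer: NO — after 4 steps the term is add(add(add(SSZ, Z), Z), mul(add(Z, SZ), add(add(SSZ, Z), Z))), not yet normal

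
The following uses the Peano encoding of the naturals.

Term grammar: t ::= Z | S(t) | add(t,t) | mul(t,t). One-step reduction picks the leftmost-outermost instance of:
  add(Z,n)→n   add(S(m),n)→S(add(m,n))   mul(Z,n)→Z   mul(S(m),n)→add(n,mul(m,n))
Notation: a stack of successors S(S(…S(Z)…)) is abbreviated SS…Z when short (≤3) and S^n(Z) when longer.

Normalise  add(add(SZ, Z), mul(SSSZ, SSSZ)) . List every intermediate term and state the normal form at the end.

  start: add(add(SZ, Z), mul(SSSZ, SSSZ))
  →1  add(S(add(Z, Z)), mul(SSSZ, SSSZ))
  →2  S(add(add(Z, Z), mul(SSSZ, SSSZ)))
  →3  S(add(Z, mul(SSSZ, SSSZ)))
  →4  S(mul(SSSZ, SSSZ))
  →5  S(add(SSSZ, mul(SSZ, SSSZ)))
  →6  S(S(add(SSZ, mul(SSZ, SSSZ))))
  →7  S(S(S(add(SZ, mul(SSZ, SSSZ)))))
  →8  S(S(S(S(add(Z, mul(SSZ, SSSZ))))))
  →9  S(S(S(S(mul(SSZ, SSSZ)))))
  →10  S(S(S(S(add(SSSZ, mul(SZ, SSSZ))))))
  →11  S(S(S(S(S(add(SSZ, mul(SZ, SSSZ)))))))
  →12  S(S(S(S(S(S(add(SZ, mul(SZ, SSSZ))))))))
  →13  S(S(S(S(S(S(S(add(Z, mul(SZ, SSSZ)))))))))
  →14  S(S(S(S(S(S(S(mul(SZ, SSSZ))))))))
  →15  S(S(S(S(S(S(S(add(SSSZ, mul(Z, SSSZ)))))))))
  →16  S(S(S(S(S(S(S(S(add(SSZ, mul(Z, SSSZ))))))))))
  →17  S(S(S(S(S(S(S(S(S(add(SZ, mul(Z, SSSZ)))))))))))
  →18  S(S(S(S(S(S(S(S(S(S(add(Z, mul(Z, SSSZ))))))))))))
  →19  S(S(S(S(S(S(S(S(S(S(mul(Z, SSSZ)))))))))))
  →20  S^10(Z)

Answer: normal form = S^10(Z)  (in 20 steps)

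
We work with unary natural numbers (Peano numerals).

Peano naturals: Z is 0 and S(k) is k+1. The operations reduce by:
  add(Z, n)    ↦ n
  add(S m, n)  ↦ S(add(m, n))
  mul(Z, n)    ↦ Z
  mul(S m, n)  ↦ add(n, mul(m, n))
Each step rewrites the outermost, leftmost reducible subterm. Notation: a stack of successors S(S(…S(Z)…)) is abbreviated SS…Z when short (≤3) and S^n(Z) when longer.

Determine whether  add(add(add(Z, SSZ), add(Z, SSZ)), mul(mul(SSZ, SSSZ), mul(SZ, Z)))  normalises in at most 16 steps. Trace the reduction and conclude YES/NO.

  start: add(add(add(Z, SSZ), add(Z, SSZ)), mul(mul(SSZ, SSSZ), mul(SZ, Z)))
  step 1: add(add(SSZ, add(Z, SSZ)), mul(mul(SSZ, SSSZ), mul(SZ, Z)))
  step 2: add(S(add(SZ, add(Z, SSZ))), mul(mul(SSZ, SSSZ), mul(SZ, Z)))
  step 3: S(add(add(SZ, add(Z, SSZ)), mul(mul(SSZ, SSSZ), mul(SZ, Z))))
  step 4: S(add(S(add(Z, add(Z, SSZ))), mul(mul(SSZ, SSSZ), mul(SZ, Z))))
  step 5: S(S(add(add(Z, add(Z, SSZ)), mul(mul(SSZ, SSSZ), mul(SZ, Z)))))
  step 6: S(S(add(add(Z, SSZ), mul(mul(SSZ, SSSZ), mul(SZ, Z)))))
  step 7: S(S(add(SSZ, mul(mul(SSZ, SSSZ), mul(SZ, Z)))))
  step 8: S(S(S(add(SZ, mul(mul(SSZ, SSSZ), mul(SZ, Z))))))
  step 9: S(S(S(S(add(Z, mul(mul(SSZ, SSSZ), mul(SZ, Z)))))))
  step 10: S(S(S(S(mul(mul(SSZ, SSSZ), mul(SZ, Z))))))
  step 11: S(S(S(S(mul(add(SSSZ, mul(SZ, SSSZ)), mul(SZ, Z))))))
  step 12: S(S(S(S(mul(S(add(SSZ, mul(SZ, SSSZ))), mul(SZ, Z))))))
  step 13: S(S(S(S(add(mul(SZ, Z), mul(add(SSZ, mul(SZ, SSSZ)), mul(SZ, Z)))))))
  step 14: S(S(S(S(add(add(Z, mul(Z, Z)), mul(add(SSZ, mul(SZ, SSSZ)), mul(SZ, Z)))))))
  step 15: S(S(S(S(add(mul(Z, Z), mul(add(SSZ, mul(SZ, SSSZ)), mul(SZ, Z)))))))
  step 16: S(S(S(S(add(Z, mul(add(SSZ, mul(SZ, SSSZ)), mul(SZ, Z)))))))

Answer: NO — after 16 steps the term is S(S(S(S(add(Z, mul(add(SSZ, mul(SZ, SSSZ)), mul(SZ, Z))))))), not yet normal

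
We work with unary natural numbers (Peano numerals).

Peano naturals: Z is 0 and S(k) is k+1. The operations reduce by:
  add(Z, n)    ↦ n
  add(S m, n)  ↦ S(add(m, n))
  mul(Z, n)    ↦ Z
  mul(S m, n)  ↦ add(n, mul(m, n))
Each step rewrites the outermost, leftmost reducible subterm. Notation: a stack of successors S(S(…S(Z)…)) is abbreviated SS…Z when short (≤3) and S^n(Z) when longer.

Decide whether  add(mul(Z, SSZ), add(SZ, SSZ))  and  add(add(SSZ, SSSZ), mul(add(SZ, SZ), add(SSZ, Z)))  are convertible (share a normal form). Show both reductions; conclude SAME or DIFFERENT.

Answer: DIFFERENT — A ⇓ SSSZ, B ⇓ S^9(Z)

Reduction:
Term A:
  start: add(mul(Z, SSZ), add(SZ, SSZ))
  [1] add(Z, add(SZ, SSZ))
  [2] add(SZ, SSZ)
  [3] S(add(Z, SSZ))
  [4] SSSZ

Term B:
  start: add(add(SSZ, SSSZ), mul(add(SZ, SZ), add(SSZ, Z)))
  [1] add(S(add(SZ, SSSZ)), mul(add(SZ, SZ), add(SSZ, Z)))
  [2] S(add(add(SZ, SSSZ), mul(add(SZ, SZ), add(SSZ, Z))))
  [3] S(add(S(add(Z, SSSZ)), mul(add(SZ, SZ), add(SSZ, Z))))
  [4] S(S(add(add(Z, SSSZ), mul(add(SZ, SZ), add(SSZ, Z)))))
  [5] S(S(add(SSSZ, mul(add(SZ, SZ), add(SSZ, Z)))))
  [6] S(S(S(add(SSZ, mul(add(SZ, SZ), add(SSZ, Z))))))
  [7] S(S(S(S(add(SZ, mul(add(SZ, SZ), add(SSZ, Z)))))))
  [8] S(S(S(S(S(add(Z, mul(add(SZ, SZ), add(SSZ, Z))))))))
  [9] S(S(S(S(S(mul(add(SZ, SZ), add(SSZ, Z)))))))
  [10] S(S(S(S(S(mul(S(add(Z, SZ)), add(SSZ, Z)))))))
  [11] S(S(S(S(S(add(add(SSZ, Z), mul(add(Z, SZ), add(SSZ, Z))))))))
  [12] S(S(S(S(S(add(S(add(SZ, Z)), mul(add(Z, SZ), add(SSZ, Z))))))))
  [13] S(S(S(S(S(S(add(add(SZ, Z), mul(add(Z, SZ), add(SSZ, Z)))))))))
  [14] S(S(S(S(S(S(add(S(add(Z, Z)), mul(add(Z, SZ), add(SSZ, Z)))))))))
  [15] S(S(S(S(S(S(S(add(add(Z, Z), mul(add(Z, SZ), add(SSZ, Z))))))))))
  [16] S(S(S(S(S(S(S(add(Z, mul(add(Z, SZ), add(SSZ, Z))))))))))
  [17] S(S(S(S(S(S(S(mul(add(Z, SZ), add(SSZ, Z)))))))))
  [18] S(S(S(S(S(S(S(mul(SZ, add(SSZ, Z)))))))))
  [19] S(S(S(S(S(S(S(add(add(SSZ, Z), mul(Z, add(SSZ, Z))))))))))
  [20] S(S(S(S(S(S(S(add(S(add(SZ, Z)), mul(Z, add(SSZ, Z))))))))))
  [21] S(S(S(S(S(S(S(S(add(add(SZ, Z), mul(Z, add(SSZ, Z)))))))))))
  [22] S(S(S(S(S(S(S(S(add(S(add(Z, Z)), mul(Z, add(SSZ, Z)))))))))))
  [23] S(S(S(S(S(S(S(S(S(add(add(Z, Z), mul(Z, add(SSZ, Z))))))))))))
  [24] S(S(S(S(S(S(S(S(S(add(Z, mul(Z, add(SSZ, Z))))))))))))
  [25] S(S(S(S(S(S(S(S(S(mul(Z, add(SSZ, Z)))))))))))
  [26] S^9(Z)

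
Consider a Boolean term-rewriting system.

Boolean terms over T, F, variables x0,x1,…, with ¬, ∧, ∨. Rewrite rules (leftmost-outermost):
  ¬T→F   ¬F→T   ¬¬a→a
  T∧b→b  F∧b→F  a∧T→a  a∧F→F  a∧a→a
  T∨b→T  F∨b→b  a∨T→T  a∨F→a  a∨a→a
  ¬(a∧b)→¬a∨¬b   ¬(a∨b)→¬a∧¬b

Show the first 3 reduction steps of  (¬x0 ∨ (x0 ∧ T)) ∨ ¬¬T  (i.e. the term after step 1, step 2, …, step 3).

Answer: after 3 steps: T

Derivation:
  start: (¬x0 ∨ (x0 ∧ T)) ∨ ¬¬T
  [1] (¬x0 ∨ x0) ∨ ¬¬T
  [2] (¬x0 ∨ x0) ∨ T
  [3] T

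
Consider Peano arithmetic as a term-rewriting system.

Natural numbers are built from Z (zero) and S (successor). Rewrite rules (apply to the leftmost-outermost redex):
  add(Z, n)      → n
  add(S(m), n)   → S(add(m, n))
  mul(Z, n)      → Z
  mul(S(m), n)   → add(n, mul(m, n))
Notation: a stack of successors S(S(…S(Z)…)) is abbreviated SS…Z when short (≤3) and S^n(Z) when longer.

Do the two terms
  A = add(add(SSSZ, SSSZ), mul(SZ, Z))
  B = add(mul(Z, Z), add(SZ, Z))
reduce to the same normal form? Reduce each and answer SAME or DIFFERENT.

Answer: DIFFERENT — A ⇓ S^6(Z), B ⇓ SZ

Working:
Term A:
  start: add(add(SSSZ, SSSZ), mul(SZ, Z))
  →1  add(S(add(SSZ, SSSZ)), mul(SZ, Z))
  →2  S(add(add(SSZ, SSSZ), mul(SZ, Z)))
  →3  S(add(S(add(SZ, SSSZ)), mul(SZ, Z)))
  →4  S(S(add(add(SZ, SSSZ), mul(SZ, Z))))
  →5  S(S(add(S(add(Z, SSSZ)), mul(SZ, Z))))
  →6  S(S(S(add(add(Z, SSSZ), mul(SZ, Z)))))
  →7  S(S(S(add(SSSZ, mul(SZ, Z)))))
  →8  S(S(S(S(add(SSZ, mul(SZ, Z))))))
  →9  S(S(S(S(S(add(SZ, mul(SZ, Z)))))))
  →10  S(S(S(S(S(S(add(Z, mul(SZ, Z))))))))
  →11  S(S(S(S(S(S(mul(SZ, Z)))))))
  →12  S(S(S(S(S(S(add(Z, mul(Z, Z))))))))
  →13  S(S(S(S(S(S(mul(Z, Z)))))))
  →14  S^6(Z)

Term B:
  start: add(mul(Z, Z), add(SZ, Z))
  →1  add(Z, add(SZ, Z))
  →2  add(SZ, Z)
  →3  S(add(Z, Z))
  →4  SZ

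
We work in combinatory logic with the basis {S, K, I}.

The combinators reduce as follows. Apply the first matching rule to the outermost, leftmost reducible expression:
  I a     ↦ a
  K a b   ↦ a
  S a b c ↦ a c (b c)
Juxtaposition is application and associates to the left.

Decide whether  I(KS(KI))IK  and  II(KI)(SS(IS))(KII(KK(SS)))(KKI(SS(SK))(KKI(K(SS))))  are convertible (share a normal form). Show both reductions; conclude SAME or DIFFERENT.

Term A:
  start: I(KS(KI))IK
  [1] KS(KI)IK
  [2] SIK

Term B:
  start: II(KI)(SS(IS))(KII(KK(SS)))(KKI(SS(SK))(KKI(K(SS))))
  [1] I(KI)(SS(IS))(KII(KK(SS)))(KKI(SS(SK))(KKI(K(SS))))
  [2] KI(SS(IS))(KII(KK(SS)))(KKI(SS(SK))(KKI(K(SS))))
  [3] I(KII(KK(SS)))(KKI(SS(SK))(KKI(K(SS))))
  [4] KII(KK(SS))(KKI(SS(SK))(KKI(K(SS))))
  [5] I(KK(SS))(KKI(SS(SK))(KKI(K(SS))))
  [6] KK(SS)(KKI(SS(SK))(KKI(K(SS))))
  [7] K(KKI(SS(SK))(KKI(K(SS))))
  [8] K(K(SS(SK))(KKI(K(SS))))
  [9] K(SS(SK))

Answer: DIFFERENT — A ⇓ SIK, B ⇓ K(SS(SK))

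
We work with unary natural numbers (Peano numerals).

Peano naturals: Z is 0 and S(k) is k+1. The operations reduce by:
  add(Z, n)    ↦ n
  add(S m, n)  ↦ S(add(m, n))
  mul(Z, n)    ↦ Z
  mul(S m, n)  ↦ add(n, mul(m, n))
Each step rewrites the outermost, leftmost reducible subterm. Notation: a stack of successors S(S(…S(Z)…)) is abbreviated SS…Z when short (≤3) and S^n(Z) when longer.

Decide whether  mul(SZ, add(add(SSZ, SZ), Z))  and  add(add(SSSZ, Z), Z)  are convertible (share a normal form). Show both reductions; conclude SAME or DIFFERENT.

Term A:
  start: mul(SZ, add(add(SSZ, SZ), Z))
  →1  add(add(add(SSZ, SZ), Z), mul(Z, add(add(SSZ, SZ), Z)))
  →2  add(add(S(add(SZ, SZ)), Z), mul(Z, add(add(SSZ, SZ), Z)))
  →3  add(S(add(add(SZ, SZ), Z)), mul(Z, add(add(SSZ, SZ), Z)))
  →4  S(add(add(add(SZ, SZ), Z), mul(Z, add(add(SSZ, SZ), Z))))
  →5  S(add(add(S(add(Z, SZ)), Z), mul(Z, add(add(SSZ, SZ), Z))))
  →6  S(add(S(add(add(Z, SZ), Z)), mul(Z, add(add(SSZ, SZ), Z))))
  →7  S(S(add(add(add(Z, SZ), Z), mul(Z, add(add(SSZ, SZ), Z)))))
  →8  S(S(add(add(SZ, Z), mul(Z, add(add(SSZ, SZ), Z)))))
  →9  S(S(add(S(add(Z, Z)), mul(Z, add(add(SSZ, SZ), Z)))))
  →10  S(S(S(add(add(Z, Z), mul(Z, add(add(SSZ, SZ), Z))))))
  →11  S(S(S(add(Z, mul(Z, add(add(SSZ, SZ), Z))))))
  →12  S(S(S(mul(Z, add(add(SSZ, SZ), Z)))))
  →13  SSSZ

Term B:
  start: add(add(SSSZ, Z), Z)
  →1  add(S(add(SSZ, Z)), Z)
  →2  S(add(add(SSZ, Z), Z))
  →3  S(add(S(add(SZ, Z)), Z))
  →4  S(S(add(add(SZ, Z), Z)))
  →5  S(S(add(S(add(Z, Z)), Z)))
  →6  S(S(S(add(add(Z, Z), Z))))
  →7  S(S(S(add(Z, Z))))
  →8  SSSZ

Answer: SAME — A ⇓ SSSZ, B ⇓ SSSZ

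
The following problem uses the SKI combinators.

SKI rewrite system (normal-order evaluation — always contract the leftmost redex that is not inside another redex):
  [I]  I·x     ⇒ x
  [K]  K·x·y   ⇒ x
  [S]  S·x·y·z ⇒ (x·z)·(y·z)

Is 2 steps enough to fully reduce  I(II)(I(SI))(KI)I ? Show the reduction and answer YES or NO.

Answer: NO — after 2 steps the term is I(I(SI))(KI)I, not yet normal

Reduction:
  start: I(II)(I(SI))(KI)I
  [1] II(I(SI))(KI)I
  [2] I(I(SI))(KI)I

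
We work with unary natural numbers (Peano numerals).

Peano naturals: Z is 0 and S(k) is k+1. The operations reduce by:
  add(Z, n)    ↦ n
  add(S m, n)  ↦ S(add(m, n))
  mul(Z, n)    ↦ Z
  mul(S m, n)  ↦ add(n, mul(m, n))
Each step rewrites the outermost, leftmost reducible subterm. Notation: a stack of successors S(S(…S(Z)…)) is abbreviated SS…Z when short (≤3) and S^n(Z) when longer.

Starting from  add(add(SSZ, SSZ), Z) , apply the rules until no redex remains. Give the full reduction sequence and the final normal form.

  start: add(add(SSZ, SSZ), Z)
  [1] add(S(add(SZ, SSZ)), Z)
  [2] S(add(add(SZ, SSZ), Z))
  [3] S(add(S(add(Z, SSZ)), Z))
  [4] S(S(add(add(Z, SSZ), Z)))
  [5] S(S(add(SSZ, Z)))
  [6] S(S(S(add(SZ, Z))))
  [7] S(S(S(S(add(Z, Z)))))
  [8] S^4(Z)

Answer: normal form = S^4(Z)  (in 8 steps)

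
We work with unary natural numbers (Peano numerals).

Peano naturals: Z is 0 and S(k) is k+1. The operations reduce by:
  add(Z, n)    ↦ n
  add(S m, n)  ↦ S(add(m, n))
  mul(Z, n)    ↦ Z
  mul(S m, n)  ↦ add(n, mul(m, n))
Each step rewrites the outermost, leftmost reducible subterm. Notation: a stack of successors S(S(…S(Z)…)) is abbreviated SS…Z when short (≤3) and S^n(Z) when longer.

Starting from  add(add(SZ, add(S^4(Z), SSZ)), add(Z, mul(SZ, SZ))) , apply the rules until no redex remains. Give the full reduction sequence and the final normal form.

  start: add(add(SZ, add(S^4(Z), SSZ)), add(Z, mul(SZ, SZ)))
  [1] add(S(add(Z, add(S^4(Z), SSZ))), add(Z, mul(SZ, SZ)))
  [2] S(add(add(Z, add(S^4(Z), SSZ)), add(Z, mul(SZ, SZ))))
  [3] S(add(add(S^4(Z), SSZ), add(Z, mul(SZ, SZ))))
  [4] S(add(S(add(SSSZ, SSZ)), add(Z, mul(SZ, SZ))))
  [5] S(S(add(add(SSSZ, SSZ), add(Z, mul(SZ, SZ)))))
  [6] S(S(add(S(add(SSZ, SSZ)), add(Z, mul(SZ, SZ)))))
  [7] S(S(S(add(add(SSZ, SSZ), add(Z, mul(SZ, SZ))))))
  [8] S(S(S(add(S(add(SZ, SSZ)), add(Z, mul(SZ, SZ))))))
  [9] S(S(S(S(add(add(SZ, SSZ), add(Z, mul(SZ, SZ)))))))
  [10] S(S(S(S(add(S(add(Z, SSZ)), add(Z, mul(SZ, SZ)))))))
  [11] S(S(S(S(S(add(add(Z, SSZ), add(Z, mul(SZ, SZ))))))))
  [12] S(S(S(S(S(add(SSZ, add(Z, mul(SZ, SZ))))))))
  [13] S(S(S(S(S(S(add(SZ, add(Z, mul(SZ, SZ)))))))))
  [14] S(S(S(S(S(S(S(add(Z, add(Z, mul(SZ, SZ))))))))))
  [15] S(S(S(S(S(S(S(add(Z, mul(SZ, SZ)))))))))
  [16] S(S(S(S(S(S(S(mul(SZ, SZ))))))))
  [17] S(S(S(S(S(S(S(add(SZ, mul(Z, SZ)))))))))
  [18] S(S(S(S(S(S(S(S(add(Z, mul(Z, SZ))))))))))
  [19] S(S(S(S(S(S(S(S(mul(Z, SZ)))))))))
  [20] S^8(Z)

Answer: normal form = S^8(Z)  (in 20 steps)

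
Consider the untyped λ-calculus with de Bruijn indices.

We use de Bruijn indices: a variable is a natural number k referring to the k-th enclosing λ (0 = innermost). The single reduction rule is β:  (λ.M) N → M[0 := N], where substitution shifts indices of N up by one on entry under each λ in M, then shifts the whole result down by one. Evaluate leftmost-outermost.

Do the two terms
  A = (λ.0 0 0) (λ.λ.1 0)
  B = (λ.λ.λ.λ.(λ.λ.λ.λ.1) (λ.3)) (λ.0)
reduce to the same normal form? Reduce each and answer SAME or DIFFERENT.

Answer: DIFFERENT — A ⇓ λ.λ.1 0, B ⇓ λ.λ.λ.λ.λ.λ.1

Derivation:
Term A:
  start: (λ.0 0 0) (λ.λ.1 0)
  →1  (λ.λ.1 0) (λ.λ.1 0) (λ.λ.1 0)
  →2  (λ.(λ.λ.1 0) 0) (λ.λ.1 0)
  →3  (λ.λ.1 0) (λ.λ.1 0)
  →4  λ.(λ.λ.1 0) 0
  →5  λ.λ.1 0

Term B:
  start: (λ.λ.λ.λ.(λ.λ.λ.λ.1) (λ.3)) (λ.0)
  →1  λ.λ.λ.(λ.λ.λ.λ.1) (λ.3)
  →2  λ.λ.λ.λ.λ.λ.1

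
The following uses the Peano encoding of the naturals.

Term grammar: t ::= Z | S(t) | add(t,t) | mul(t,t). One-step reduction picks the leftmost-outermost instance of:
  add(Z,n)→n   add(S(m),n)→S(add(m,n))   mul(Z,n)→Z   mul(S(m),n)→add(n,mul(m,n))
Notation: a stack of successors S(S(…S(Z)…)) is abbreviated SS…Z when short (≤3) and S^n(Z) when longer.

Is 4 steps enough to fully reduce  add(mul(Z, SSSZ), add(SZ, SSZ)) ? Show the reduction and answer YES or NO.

  start: add(mul(Z, SSSZ), add(SZ, SSZ))
  →1  add(Z, add(SZ, SSZ))
  →2  add(SZ, SSZ)
  →3  S(add(Z, SSZ))
  →4  SSSZ

Answer: YES — reaches normal form SSSZ in 4 ≤ 4 steps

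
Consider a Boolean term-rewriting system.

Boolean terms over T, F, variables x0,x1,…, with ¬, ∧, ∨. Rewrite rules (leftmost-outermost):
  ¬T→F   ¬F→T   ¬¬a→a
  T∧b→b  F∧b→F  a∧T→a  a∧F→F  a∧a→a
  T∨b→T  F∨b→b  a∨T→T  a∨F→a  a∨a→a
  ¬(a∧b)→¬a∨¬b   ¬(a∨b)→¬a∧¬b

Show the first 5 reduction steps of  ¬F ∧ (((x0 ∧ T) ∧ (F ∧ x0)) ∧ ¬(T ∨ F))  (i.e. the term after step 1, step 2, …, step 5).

  start: ¬F ∧ (((x0 ∧ T) ∧ (F ∧ x0)) ∧ ¬(T ∨ F))
  step 1: T ∧ (((x0 ∧ T) ∧ (F ∧ x0)) ∧ ¬(T ∨ F))
  step 2: ((x0 ∧ T) ∧ (F ∧ x0)) ∧ ¬(T ∨ F)
  step 3: (x0 ∧ (F ∧ x0)) ∧ ¬(T ∨ F)
  step 4: (x0 ∧ F) ∧ ¬(T ∨ F)
  step 5: F ∧ ¬(T ∨ F)

Answer: after 5 steps: F ∧ ¬(T ∨ F)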